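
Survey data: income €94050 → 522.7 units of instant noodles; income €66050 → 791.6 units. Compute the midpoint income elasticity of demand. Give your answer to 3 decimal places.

ΔQ = 791.6 − 522.7 = 268.9; midpoint Q̄ = (522.7 + 791.6)/2 = 657.15.
ΔI = 66050 − 94050 = -28000; midpoint Ī = (94050 + 66050)/2 = 80050.
η = (ΔQ/Q̄) ÷ (ΔI/Ī) = (268.9/657.15) ÷ (-28000/80050) = -1.170.

-1.170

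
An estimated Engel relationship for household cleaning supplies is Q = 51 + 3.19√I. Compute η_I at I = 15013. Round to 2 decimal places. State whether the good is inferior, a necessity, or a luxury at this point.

At I = 15013: Q = 441.863.
dQ/dI = 3.19/(2√I) = 0.0130175 at this income.
η = (dQ/dI)·(I/Q) = 0.0130175 × (15013/441.863) = 0.44.
Since 0 < η < 1, the good is a necessity.

0.44 (necessity)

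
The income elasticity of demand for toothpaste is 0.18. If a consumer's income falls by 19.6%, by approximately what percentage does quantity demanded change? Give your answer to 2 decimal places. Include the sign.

%ΔQ ≈ η × %ΔI = 0.18 × (-19.6%) = -3.53%.

-3.53%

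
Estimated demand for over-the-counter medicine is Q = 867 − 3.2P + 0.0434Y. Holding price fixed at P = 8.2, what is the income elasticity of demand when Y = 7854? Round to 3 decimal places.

0.288

At P = 8.2, Y = 7854: Q = 1181.624.
Holding P constant, ∂Q/∂Y = 0.0434.
η_Y = (∂Q/∂Y)·(Y/Q) = 0.0434 × (7854/1181.624) = 0.288.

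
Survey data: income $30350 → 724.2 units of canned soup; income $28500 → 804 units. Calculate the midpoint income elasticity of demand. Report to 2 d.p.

ΔQ = 804 − 724.2 = 79.8; midpoint Q̄ = (724.2 + 804)/2 = 764.1.
ΔI = 28500 − 30350 = -1850; midpoint Ī = (30350 + 28500)/2 = 29425.
η = (ΔQ/Q̄) ÷ (ΔI/Ī) = (79.8/764.1) ÷ (-1850/29425) = -1.66.

-1.66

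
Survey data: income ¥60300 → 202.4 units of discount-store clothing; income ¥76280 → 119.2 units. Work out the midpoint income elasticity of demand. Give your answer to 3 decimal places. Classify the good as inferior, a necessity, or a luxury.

ΔQ = 119.2 − 202.4 = -83.2; midpoint Q̄ = (202.4 + 119.2)/2 = 160.8.
ΔI = 76280 − 60300 = 15980; midpoint Ī = (60300 + 76280)/2 = 68290.
η = (ΔQ/Q̄) ÷ (ΔI/Ī) = (-83.2/160.8) ÷ (15980/68290) = -2.211.
η < 0 ⇒ inferior good.

-2.211 (inferior good)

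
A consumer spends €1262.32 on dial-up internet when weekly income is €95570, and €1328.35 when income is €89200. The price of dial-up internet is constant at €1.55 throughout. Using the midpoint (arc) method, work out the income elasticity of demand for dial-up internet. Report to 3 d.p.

With a constant price, Q₁ = 1262.32/1.55 = 814.400 and Q₂ = 1328.35/1.55 = 857.000 (equivalently, work directly with expenditure since P cancels).
Midpoint %ΔQ = (1328.35 − 1262.32)/1295.34 = 0.05098; midpoint %ΔI = (89200 − 95570)/92385 = -0.06895.
η = 0.05098 / -0.06895 = -0.739.

-0.739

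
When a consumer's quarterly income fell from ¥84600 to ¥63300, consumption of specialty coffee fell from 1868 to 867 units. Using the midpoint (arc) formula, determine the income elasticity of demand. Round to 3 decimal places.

2.541

ΔQ = 867 − 1868 = -1001; midpoint Q̄ = (1868 + 867)/2 = 1367.5.
ΔI = 63300 − 84600 = -21300; midpoint Ī = (84600 + 63300)/2 = 73950.
η = (ΔQ/Q̄) ÷ (ΔI/Ī) = (-1001/1367.5) ÷ (-21300/73950) = 2.541.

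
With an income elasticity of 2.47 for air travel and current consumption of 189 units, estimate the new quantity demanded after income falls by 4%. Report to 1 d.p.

170.3

%ΔQ ≈ η × %ΔI = 2.47 × (-4%) = -9.88%.
New Q ≈ 189 × (1 − 0.0988) = 170.3.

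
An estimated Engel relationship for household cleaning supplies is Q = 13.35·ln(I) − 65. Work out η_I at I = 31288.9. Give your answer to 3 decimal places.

At I = 31288.9: Q = 73.186.
dQ/dI = 13.35/I = 0.000426669 at this income.
η = (dQ/dI)·(I/Q) = 0.000426669 × (31288.9/73.186) = 0.182.

0.182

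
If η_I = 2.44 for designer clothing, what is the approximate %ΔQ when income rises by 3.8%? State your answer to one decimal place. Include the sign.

%ΔQ ≈ η × %ΔI = 2.44 × 3.8% = 9.3%.

9.3%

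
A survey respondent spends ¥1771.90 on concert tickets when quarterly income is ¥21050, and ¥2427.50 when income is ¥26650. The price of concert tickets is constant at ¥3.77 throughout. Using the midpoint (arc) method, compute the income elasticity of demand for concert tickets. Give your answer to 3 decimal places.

1.330

With a constant price, Q₁ = 1771.90/3.77 = 470.000 and Q₂ = 2427.50/3.77 = 643.899 (equivalently, work directly with expenditure since P cancels).
Midpoint %ΔQ = (2427.50 − 1771.90)/2099.70 = 0.31224; midpoint %ΔI = (26650 − 21050)/23850 = 0.23480.
η = 0.31224 / 0.23480 = 1.330.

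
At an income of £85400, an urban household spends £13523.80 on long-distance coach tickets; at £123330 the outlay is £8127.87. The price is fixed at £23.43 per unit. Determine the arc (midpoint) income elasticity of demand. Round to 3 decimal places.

-1.371

With a constant price, Q₁ = 13523.80/23.43 = 577.200 and Q₂ = 8127.87/23.43 = 346.900 (equivalently, work directly with expenditure since P cancels).
Midpoint %ΔQ = (8127.87 − 13523.80)/10825.84 = -0.49843; midpoint %ΔI = (123330 − 85400)/104365 = 0.36344.
η = -0.49843 / 0.36344 = -1.371.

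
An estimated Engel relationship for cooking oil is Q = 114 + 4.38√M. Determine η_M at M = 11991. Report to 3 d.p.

At M = 11991: Q = 593.625.
dQ/dM = 4.38/(2√M) = 0.0199994 at this income.
η = (dQ/dM)·(M/Q) = 0.0199994 × (11991/593.625) = 0.404.

0.404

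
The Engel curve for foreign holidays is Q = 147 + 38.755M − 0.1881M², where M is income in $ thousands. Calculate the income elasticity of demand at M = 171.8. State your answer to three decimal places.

At M = 171.8: Q = 1253.2924.
dQ/dM = 38.755 − 0.3762M = -25.87616.
η = (dQ/dM)·(M/Q) = -25.87616 × (171.8/1253.2924) = -3.547.

-3.547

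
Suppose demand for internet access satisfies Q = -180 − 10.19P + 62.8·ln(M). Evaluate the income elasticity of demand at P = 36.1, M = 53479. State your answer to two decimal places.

At P = 36.1, M = 53479: Q = 135.847.
Holding P constant, ∂Q/∂M = 62.8/M = 0.00117429.
η_M = (∂Q/∂M)·(M/Q) = 0.00117429 × (53479/135.847) = 0.46.

0.46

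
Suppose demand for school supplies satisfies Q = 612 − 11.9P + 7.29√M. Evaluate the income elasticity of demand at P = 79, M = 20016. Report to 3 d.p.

At P = 79, M = 20016: Q = 703.274.
Holding P constant, ∂Q/∂M = 7.29/(2√M) = 0.0257637.
η_M = (∂Q/∂M)·(M/Q) = 0.0257637 × (20016/703.274) = 0.733.

0.733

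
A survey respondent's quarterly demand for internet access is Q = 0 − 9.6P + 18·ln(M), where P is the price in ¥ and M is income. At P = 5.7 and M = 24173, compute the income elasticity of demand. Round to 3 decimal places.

0.142

At P = 5.7, M = 24173: Q = 126.954.
Holding P constant, ∂Q/∂M = 18/M = 0.000744632.
η_M = (∂Q/∂M)·(M/Q) = 0.000744632 × (24173/126.954) = 0.142.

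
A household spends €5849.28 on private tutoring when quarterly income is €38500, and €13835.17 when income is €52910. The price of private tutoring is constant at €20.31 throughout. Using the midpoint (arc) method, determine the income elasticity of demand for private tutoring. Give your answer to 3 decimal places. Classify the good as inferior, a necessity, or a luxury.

2.574 (luxury)

With a constant price, Q₁ = 5849.28/20.31 = 288.000 and Q₂ = 13835.17/20.31 = 681.200 (equivalently, work directly with expenditure since P cancels).
Midpoint %ΔQ = (13835.17 − 5849.28)/9842.23 = 0.81139; midpoint %ΔI = (52910 − 38500)/45705 = 0.31528.
η = 0.81139 / 0.31528 = 2.574.
η > 1 ⇒ luxury.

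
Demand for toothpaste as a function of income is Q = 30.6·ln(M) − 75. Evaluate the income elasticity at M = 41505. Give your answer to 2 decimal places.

0.12

At M = 41505: Q = 250.387.
dQ/dM = 30.6/M = 0.000737261 at this income.
η = (dQ/dM)·(M/Q) = 0.000737261 × (41505/250.387) = 0.12.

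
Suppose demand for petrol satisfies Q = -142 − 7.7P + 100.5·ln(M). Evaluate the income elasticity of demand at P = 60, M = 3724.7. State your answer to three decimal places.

0.452

At P = 60, M = 3724.7: Q = 222.386.
Holding P constant, ∂Q/∂M = 100.5/M = 0.026982.
η_M = (∂Q/∂M)·(M/Q) = 0.026982 × (3724.7/222.386) = 0.452.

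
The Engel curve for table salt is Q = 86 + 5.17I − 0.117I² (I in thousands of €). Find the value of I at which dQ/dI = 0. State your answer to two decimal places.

dQ/dI = 5.17 − 0.234I.
The good is inferior where dQ/dI < 0. Setting dQ/dI = 0 gives I = 5.17 / 0.234 = 22.09.

22.09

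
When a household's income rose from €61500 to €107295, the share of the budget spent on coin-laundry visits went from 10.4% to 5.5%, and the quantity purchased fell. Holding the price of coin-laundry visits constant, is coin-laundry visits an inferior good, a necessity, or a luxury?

Quantity demanded falls as income rises, so η < 0.

inferior good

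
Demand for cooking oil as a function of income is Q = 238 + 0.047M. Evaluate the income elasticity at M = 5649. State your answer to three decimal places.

At M = 5649: Q = 503.503.
dQ/dM = 0.047.
η = (dQ/dM)·(M/Q) = 0.047 × (5649/503.503) = 0.527.

0.527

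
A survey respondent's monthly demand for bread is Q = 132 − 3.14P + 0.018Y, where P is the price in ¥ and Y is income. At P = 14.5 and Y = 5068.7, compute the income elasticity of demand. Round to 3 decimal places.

0.513

At P = 14.5, Y = 5068.7: Q = 177.707.
Holding P constant, ∂Q/∂Y = 0.018.
η_Y = (∂Q/∂Y)·(Y/Q) = 0.018 × (5068.7/177.707) = 0.513.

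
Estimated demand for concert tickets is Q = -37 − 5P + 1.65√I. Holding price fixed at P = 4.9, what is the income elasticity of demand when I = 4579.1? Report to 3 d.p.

1.113

At P = 4.9, I = 4579.1: Q = 50.154.
Holding P constant, ∂Q/∂I = 1.65/(2√I) = 0.0121917.
η_I = (∂Q/∂I)·(I/Q) = 0.0121917 × (4579.1/50.154) = 1.113.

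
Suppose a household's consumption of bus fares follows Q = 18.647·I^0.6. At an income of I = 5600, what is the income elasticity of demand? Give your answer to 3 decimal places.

0.600

For Q = A·I^β the income elasticity is constant and equal to β.
Here β = 0.6, so η = 0.600.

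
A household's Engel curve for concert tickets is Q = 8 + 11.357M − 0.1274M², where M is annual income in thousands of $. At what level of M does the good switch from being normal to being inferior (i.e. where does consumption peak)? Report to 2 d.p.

dQ/dM = 11.357 − 0.2548M.
The good is inferior where dQ/dM < 0. Setting dQ/dM = 0 gives M = 11.357 / 0.2548 = 44.57.

44.57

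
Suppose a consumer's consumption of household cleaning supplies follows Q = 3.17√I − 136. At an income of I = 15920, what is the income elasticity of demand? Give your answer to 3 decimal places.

At I = 15920: Q = 263.973.
dQ/dI = 3.17/(2√I) = 0.012562 at this income.
η = (dQ/dI)·(I/Q) = 0.012562 × (15920/263.973) = 0.758.

0.758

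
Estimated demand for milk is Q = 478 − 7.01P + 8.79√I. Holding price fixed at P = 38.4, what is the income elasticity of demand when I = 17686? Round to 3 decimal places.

At P = 38.4, I = 17686: Q = 1377.787.
Holding P constant, ∂Q/∂I = 8.79/(2√I) = 0.0330479.
η_I = (∂Q/∂I)·(I/Q) = 0.0330479 × (17686/1377.787) = 0.424.

0.424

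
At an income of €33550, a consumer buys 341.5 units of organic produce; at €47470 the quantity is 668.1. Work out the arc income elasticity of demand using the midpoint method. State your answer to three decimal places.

ΔQ = 668.1 − 341.5 = 326.6; midpoint Q̄ = (341.5 + 668.1)/2 = 504.8.
ΔI = 47470 − 33550 = 13920; midpoint Ī = (33550 + 47470)/2 = 40510.
η = (ΔQ/Q̄) ÷ (ΔI/Ī) = (326.6/504.8) ÷ (13920/40510) = 1.883.

1.883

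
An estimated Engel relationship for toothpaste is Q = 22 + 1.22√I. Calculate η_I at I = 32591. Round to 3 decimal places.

0.455

At I = 32591: Q = 242.246.
dQ/dI = 1.22/(2√I) = 0.00337894 at this income.
η = (dQ/dI)·(I/Q) = 0.00337894 × (32591/242.246) = 0.455.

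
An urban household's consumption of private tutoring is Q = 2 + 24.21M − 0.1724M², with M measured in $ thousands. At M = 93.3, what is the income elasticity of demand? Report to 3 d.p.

-0.977

At M = 93.3: Q = 760.0700.
dQ/dM = 24.21 − 0.3448M = -7.95984.
η = (dQ/dM)·(M/Q) = -7.95984 × (93.3/760.0700) = -0.977.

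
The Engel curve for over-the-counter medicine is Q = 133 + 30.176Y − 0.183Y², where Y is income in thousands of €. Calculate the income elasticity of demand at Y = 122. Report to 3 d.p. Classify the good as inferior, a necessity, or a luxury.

At Y = 122: Q = 1090.7000.
dQ/dY = 30.176 − 0.366Y = -14.47600.
η = (dQ/dY)·(Y/Q) = -14.47600 × (122/1090.7000) = -1.619.
η < 0 ⇒ inferior good.

-1.619 (inferior good)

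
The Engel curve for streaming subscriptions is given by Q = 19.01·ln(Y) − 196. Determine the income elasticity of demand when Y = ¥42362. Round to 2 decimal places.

At Y = 42362: Q = 6.533.
dQ/dY = 19.01/Y = 0.000448751 at this income.
η = (dQ/dY)·(Y/Q) = 0.000448751 × (42362/6.533) = 2.91.

2.91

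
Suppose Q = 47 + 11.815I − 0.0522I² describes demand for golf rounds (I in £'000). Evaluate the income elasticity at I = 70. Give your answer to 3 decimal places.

0.510

At I = 70: Q = 618.2700.
dQ/dI = 11.815 − 0.1044I = 4.50700.
η = (dQ/dI)·(I/Q) = 4.50700 × (70/618.2700) = 0.510.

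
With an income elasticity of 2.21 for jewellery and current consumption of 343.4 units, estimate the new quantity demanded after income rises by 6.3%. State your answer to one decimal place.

%ΔQ ≈ η × %ΔI = 2.21 × 6.3% = 13.923%.
New Q ≈ 343.4 × (1 + 0.13923) = 391.2.

391.2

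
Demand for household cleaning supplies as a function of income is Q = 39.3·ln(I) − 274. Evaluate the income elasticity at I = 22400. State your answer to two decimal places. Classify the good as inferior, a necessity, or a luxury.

At I = 22400: Q = 119.661.
dQ/dI = 39.3/I = 0.00175446 at this income.
η = (dQ/dI)·(I/Q) = 0.00175446 × (22400/119.661) = 0.33.
Since 0 < η < 1, the good is a necessity.

0.33 (necessity)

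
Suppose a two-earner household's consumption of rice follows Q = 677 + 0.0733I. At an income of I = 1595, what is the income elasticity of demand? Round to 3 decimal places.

At I = 1595: Q = 793.914.
dQ/dI = 0.0733.
η = (dQ/dI)·(I/Q) = 0.0733 × (1595/793.914) = 0.147.

0.147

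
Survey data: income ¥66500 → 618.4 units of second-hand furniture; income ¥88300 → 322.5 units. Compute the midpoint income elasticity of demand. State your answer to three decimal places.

ΔQ = 322.5 − 618.4 = -295.9; midpoint Q̄ = (618.4 + 322.5)/2 = 470.45.
ΔI = 88300 − 66500 = 21800; midpoint Ī = (66500 + 88300)/2 = 77400.
η = (ΔQ/Q̄) ÷ (ΔI/Ī) = (-295.9/470.45) ÷ (21800/77400) = -2.233.

-2.233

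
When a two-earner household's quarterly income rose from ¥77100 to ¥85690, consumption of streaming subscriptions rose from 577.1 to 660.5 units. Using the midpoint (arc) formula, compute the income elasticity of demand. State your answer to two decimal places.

ΔQ = 660.5 − 577.1 = 83.4; midpoint Q̄ = (577.1 + 660.5)/2 = 618.8.
ΔI = 85690 − 77100 = 8590; midpoint Ī = (77100 + 85690)/2 = 81395.
η = (ΔQ/Q̄) ÷ (ΔI/Ī) = (83.4/618.8) ÷ (8590/81395) = 1.28.

1.28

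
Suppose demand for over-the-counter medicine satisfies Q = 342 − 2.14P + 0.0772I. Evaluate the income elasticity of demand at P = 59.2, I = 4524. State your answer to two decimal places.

0.62

At P = 59.2, I = 4524: Q = 564.565.
Holding P constant, ∂Q/∂I = 0.0772.
η_I = (∂Q/∂I)·(I/Q) = 0.0772 × (4524/564.565) = 0.62.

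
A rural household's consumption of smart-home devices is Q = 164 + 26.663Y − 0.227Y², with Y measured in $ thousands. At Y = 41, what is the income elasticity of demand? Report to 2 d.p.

0.38

At Y = 41: Q = 875.5960.
dQ/dY = 26.663 − 0.454Y = 8.04900.
η = (dQ/dY)·(Y/Q) = 8.04900 × (41/875.5960) = 0.38.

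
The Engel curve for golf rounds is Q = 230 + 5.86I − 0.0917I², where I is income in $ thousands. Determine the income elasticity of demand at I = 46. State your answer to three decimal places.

-0.388

At I = 46: Q = 305.5228.
dQ/dI = 5.86 − 0.1834I = -2.57640.
η = (dQ/dI)·(I/Q) = -2.57640 × (46/305.5228) = -0.388.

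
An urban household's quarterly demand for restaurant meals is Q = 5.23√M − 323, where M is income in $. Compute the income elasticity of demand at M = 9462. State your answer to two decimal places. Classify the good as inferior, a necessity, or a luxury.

1.37 (luxury)

At M = 9462: Q = 185.737.
dQ/dM = 5.23/(2√M) = 0.0268832 at this income.
η = (dQ/dM)·(M/Q) = 0.0268832 × (9462/185.737) = 1.37.
Since η > 1, the good is a luxury.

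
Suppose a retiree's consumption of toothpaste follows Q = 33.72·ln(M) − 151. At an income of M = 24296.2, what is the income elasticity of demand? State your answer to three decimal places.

0.178

At M = 24296.2: Q = 189.507.
dQ/dM = 33.72/M = 0.00138787 at this income.
η = (dQ/dM)·(M/Q) = 0.00138787 × (24296.2/189.507) = 0.178.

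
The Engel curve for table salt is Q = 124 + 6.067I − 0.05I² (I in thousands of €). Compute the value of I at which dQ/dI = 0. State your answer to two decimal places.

dQ/dI = 6.067 − 0.1I.
The good is inferior where dQ/dI < 0. Setting dQ/dI = 0 gives I = 6.067 / 0.1 = 60.67.

60.67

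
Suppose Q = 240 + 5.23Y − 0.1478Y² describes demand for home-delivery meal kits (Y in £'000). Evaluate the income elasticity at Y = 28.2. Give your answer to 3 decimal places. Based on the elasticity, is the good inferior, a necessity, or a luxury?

At Y = 28.2: Q = 269.9495.
dQ/dY = 5.23 − 0.2956Y = -3.10592.
η = (dQ/dY)·(Y/Q) = -3.10592 × (28.2/269.9495) = -0.324.
η < 0 ⇒ inferior good.

-0.324 (inferior good)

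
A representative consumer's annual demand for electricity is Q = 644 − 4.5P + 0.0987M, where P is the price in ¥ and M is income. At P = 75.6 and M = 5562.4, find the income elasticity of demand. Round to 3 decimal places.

0.644

At P = 75.6, M = 5562.4: Q = 852.809.
Holding P constant, ∂Q/∂M = 0.0987.
η_M = (∂Q/∂M)·(M/Q) = 0.0987 × (5562.4/852.809) = 0.644.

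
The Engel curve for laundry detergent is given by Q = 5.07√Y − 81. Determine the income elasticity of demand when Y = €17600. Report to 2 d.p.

At Y = 17600: Q = 591.612.
dQ/dY = 5.07/(2√Y) = 0.0191083 at this income.
η = (dQ/dY)·(Y/Q) = 0.0191083 × (17600/591.612) = 0.57.

0.57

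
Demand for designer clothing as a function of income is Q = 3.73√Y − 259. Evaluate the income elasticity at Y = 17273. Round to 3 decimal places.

1.060

At Y = 17273: Q = 231.222.
dQ/dY = 3.73/(2√Y) = 0.0141904 at this income.
η = (dQ/dY)·(Y/Q) = 0.0141904 × (17273/231.222) = 1.060.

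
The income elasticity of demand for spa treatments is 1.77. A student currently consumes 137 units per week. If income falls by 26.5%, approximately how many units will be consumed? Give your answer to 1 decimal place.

%ΔQ ≈ η × %ΔI = 1.77 × (-26.5%) = -46.905%.
New Q ≈ 137 × (1 − 0.46905) = 72.7.

72.7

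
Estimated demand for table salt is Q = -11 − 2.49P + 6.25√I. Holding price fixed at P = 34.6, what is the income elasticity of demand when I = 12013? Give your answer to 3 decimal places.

At P = 34.6, I = 12013: Q = 587.870.
Holding P constant, ∂Q/∂I = 6.25/(2√I) = 0.0285118.
η_I = (∂Q/∂I)·(I/Q) = 0.0285118 × (12013/587.870) = 0.583.

0.583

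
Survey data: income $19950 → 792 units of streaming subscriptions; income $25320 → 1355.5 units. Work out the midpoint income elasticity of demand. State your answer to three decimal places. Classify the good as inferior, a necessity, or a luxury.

ΔQ = 1355.5 − 792 = 563.5; midpoint Q̄ = (792 + 1355.5)/2 = 1073.75.
ΔI = 25320 − 19950 = 5370; midpoint Ī = (19950 + 25320)/2 = 22635.
η = (ΔQ/Q̄) ÷ (ΔI/Ī) = (563.5/1073.75) ÷ (5370/22635) = 2.212.
η > 1 ⇒ luxury.

2.212 (luxury)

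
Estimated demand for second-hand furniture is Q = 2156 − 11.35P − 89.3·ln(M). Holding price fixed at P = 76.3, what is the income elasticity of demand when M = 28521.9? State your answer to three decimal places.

-0.239

At P = 76.3, M = 28521.9: Q = 373.917.
Holding P constant, ∂Q/∂M = -89.3/M = -0.00313093.
η_M = (∂Q/∂M)·(M/Q) = -0.00313093 × (28521.9/373.917) = -0.239.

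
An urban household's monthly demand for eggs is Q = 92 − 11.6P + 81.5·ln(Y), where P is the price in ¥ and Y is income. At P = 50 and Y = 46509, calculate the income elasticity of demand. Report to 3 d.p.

At P = 50, Y = 46509: Q = 387.913.
Holding P constant, ∂Q/∂Y = 81.5/Y = 0.00175235.
η_Y = (∂Q/∂Y)·(Y/Q) = 0.00175235 × (46509/387.913) = 0.210.

0.210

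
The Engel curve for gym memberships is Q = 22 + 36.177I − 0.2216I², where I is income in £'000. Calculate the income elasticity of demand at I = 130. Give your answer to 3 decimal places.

At I = 130: Q = 979.9700.
dQ/dI = 36.177 − 0.4432I = -21.43900.
η = (dQ/dI)·(I/Q) = -21.43900 × (130/979.9700) = -2.844.

-2.844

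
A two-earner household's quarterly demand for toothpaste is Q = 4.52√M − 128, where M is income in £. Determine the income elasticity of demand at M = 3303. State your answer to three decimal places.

0.986

At M = 3303: Q = 131.772.
dQ/dM = 4.52/(2√M) = 0.0393237 at this income.
η = (dQ/dM)·(M/Q) = 0.0393237 × (3303/131.772) = 0.986.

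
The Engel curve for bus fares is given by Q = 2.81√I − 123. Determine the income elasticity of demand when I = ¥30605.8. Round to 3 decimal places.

0.667

At I = 30605.8: Q = 368.596.
dQ/dI = 2.81/(2√I) = 0.00803109 at this income.
η = (dQ/dI)·(I/Q) = 0.00803109 × (30605.8/368.596) = 0.667.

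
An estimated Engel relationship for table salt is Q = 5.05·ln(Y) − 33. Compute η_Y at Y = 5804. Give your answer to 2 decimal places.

At Y = 5804: Q = 10.765.
dQ/dY = 5.05/Y = 0.00087009 at this income.
η = (dQ/dY)·(Y/Q) = 0.00087009 × (5804/10.765) = 0.47.

0.47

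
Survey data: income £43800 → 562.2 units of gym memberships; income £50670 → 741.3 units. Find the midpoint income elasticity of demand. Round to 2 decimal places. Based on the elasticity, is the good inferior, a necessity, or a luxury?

ΔQ = 741.3 − 562.2 = 179.1; midpoint Q̄ = (562.2 + 741.3)/2 = 651.75.
ΔI = 50670 − 43800 = 6870; midpoint Ī = (43800 + 50670)/2 = 47235.
η = (ΔQ/Q̄) ÷ (ΔI/Ī) = (179.1/651.75) ÷ (6870/47235) = 1.89.
η > 1 ⇒ luxury.

1.89 (luxury)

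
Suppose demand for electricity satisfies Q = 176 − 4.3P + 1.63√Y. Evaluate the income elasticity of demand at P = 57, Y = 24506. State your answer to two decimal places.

0.69

At P = 57, Y = 24506: Q = 186.067.
Holding P constant, ∂Q/∂Y = 1.63/(2√Y) = 0.00520621.
η_Y = (∂Q/∂Y)·(Y/Q) = 0.00520621 × (24506/186.067) = 0.69.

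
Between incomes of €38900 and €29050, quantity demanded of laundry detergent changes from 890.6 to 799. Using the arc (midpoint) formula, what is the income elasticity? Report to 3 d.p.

ΔQ = 799 − 890.6 = -91.6; midpoint Q̄ = (890.6 + 799)/2 = 844.8.
ΔI = 29050 − 38900 = -9850; midpoint Ī = (38900 + 29050)/2 = 33975.
η = (ΔQ/Q̄) ÷ (ΔI/Ī) = (-91.6/844.8) ÷ (-9850/33975) = 0.374.

0.374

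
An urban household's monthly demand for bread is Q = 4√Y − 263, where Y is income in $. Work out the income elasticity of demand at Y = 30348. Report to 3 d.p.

At Y = 30348: Q = 433.827.
dQ/dY = 4/(2√Y) = 0.0114806 at this income.
η = (dQ/dY)·(Y/Q) = 0.0114806 × (30348/433.827) = 0.803.

0.803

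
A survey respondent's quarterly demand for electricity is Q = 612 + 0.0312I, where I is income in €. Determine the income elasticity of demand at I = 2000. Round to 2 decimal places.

At I = 2000: Q = 674.400.
dQ/dI = 0.0312.
η = (dQ/dI)·(I/Q) = 0.0312 × (2000/674.400) = 0.09.

0.09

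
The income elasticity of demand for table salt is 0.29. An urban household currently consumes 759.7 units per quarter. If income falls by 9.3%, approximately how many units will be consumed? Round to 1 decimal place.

739.2

%ΔQ ≈ η × %ΔI = 0.29 × (-9.3%) = -2.697%.
New Q ≈ 759.7 × (1 − 0.02697) = 739.2.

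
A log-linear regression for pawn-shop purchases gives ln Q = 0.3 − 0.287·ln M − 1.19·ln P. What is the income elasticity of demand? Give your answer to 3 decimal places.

In a log-linear demand, the coefficient on ln M is the income elasticity.
So η = -0.287.

-0.287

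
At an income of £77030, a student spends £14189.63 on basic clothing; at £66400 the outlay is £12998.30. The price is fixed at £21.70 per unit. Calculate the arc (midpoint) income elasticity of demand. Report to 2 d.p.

0.59

With a constant price, Q₁ = 14189.63/21.70 = 653.900 and Q₂ = 12998.30/21.70 = 599.000 (equivalently, work directly with expenditure since P cancels).
Midpoint %ΔQ = (12998.30 − 14189.63)/13593.97 = -0.08764; midpoint %ΔI = (66400 − 77030)/71715 = -0.14823.
η = -0.08764 / -0.14823 = 0.59.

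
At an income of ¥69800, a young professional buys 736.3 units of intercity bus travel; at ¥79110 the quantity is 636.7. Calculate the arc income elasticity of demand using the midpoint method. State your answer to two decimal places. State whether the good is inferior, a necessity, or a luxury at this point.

-1.16 (inferior good)

ΔQ = 636.7 − 736.3 = -99.6; midpoint Q̄ = (736.3 + 636.7)/2 = 686.5.
ΔI = 79110 − 69800 = 9310; midpoint Ī = (69800 + 79110)/2 = 74455.
η = (ΔQ/Q̄) ÷ (ΔI/Ī) = (-99.6/686.5) ÷ (9310/74455) = -1.16.
η < 0 ⇒ inferior good.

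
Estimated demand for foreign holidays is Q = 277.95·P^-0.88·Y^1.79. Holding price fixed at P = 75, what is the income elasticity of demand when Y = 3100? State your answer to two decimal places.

1.79

For a multiplicative demand Q = A·P^α·Y^β, the income elasticity is β everywhere.
Here β = 1.79, so η = 1.79.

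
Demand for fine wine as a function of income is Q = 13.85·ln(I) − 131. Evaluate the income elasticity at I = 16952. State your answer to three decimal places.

3.576

At I = 16952: Q = 3.873.
dQ/dI = 13.85/I = 0.000817013 at this income.
η = (dQ/dI)·(I/Q) = 0.000817013 × (16952/3.873) = 3.576.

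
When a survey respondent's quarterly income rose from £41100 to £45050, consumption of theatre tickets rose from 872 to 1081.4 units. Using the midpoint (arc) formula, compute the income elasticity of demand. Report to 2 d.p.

ΔQ = 1081.4 − 872 = 209.4; midpoint Q̄ = (872 + 1081.4)/2 = 976.7.
ΔI = 45050 − 41100 = 3950; midpoint Ī = (41100 + 45050)/2 = 43075.
η = (ΔQ/Q̄) ÷ (ΔI/Ī) = (209.4/976.7) ÷ (3950/43075) = 2.34.

2.34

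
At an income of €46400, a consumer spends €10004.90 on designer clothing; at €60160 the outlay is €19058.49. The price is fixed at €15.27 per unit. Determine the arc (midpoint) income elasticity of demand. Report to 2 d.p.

With a constant price, Q₁ = 10004.90/15.27 = 655.200 and Q₂ = 19058.49/15.27 = 1248.100 (equivalently, work directly with expenditure since P cancels).
Midpoint %ΔQ = (19058.49 − 10004.90)/14531.70 = 0.62302; midpoint %ΔI = (60160 − 46400)/53280 = 0.25826.
η = 0.62302 / 0.25826 = 2.41.

2.41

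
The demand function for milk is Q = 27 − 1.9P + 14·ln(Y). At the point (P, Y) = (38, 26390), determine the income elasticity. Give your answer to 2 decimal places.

0.14

At P = 38, Y = 26390: Q = 97.330.
Holding P constant, ∂Q/∂Y = 14/Y = 0.000530504.
η_Y = (∂Q/∂Y)·(Y/Q) = 0.000530504 × (26390/97.330) = 0.14.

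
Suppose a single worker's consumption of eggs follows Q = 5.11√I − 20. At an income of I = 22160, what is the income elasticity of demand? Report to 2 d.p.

At I = 22160: Q = 740.687.
dQ/dI = 5.11/(2√I) = 0.0171635 at this income.
η = (dQ/dI)·(I/Q) = 0.0171635 × (22160/740.687) = 0.51.

0.51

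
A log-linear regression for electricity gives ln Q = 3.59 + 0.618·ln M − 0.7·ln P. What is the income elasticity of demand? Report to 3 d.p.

In a log-linear demand, the coefficient on ln M is the income elasticity.
So η = 0.618.

0.618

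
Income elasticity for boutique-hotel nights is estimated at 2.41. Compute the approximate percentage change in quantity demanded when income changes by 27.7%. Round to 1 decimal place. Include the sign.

66.8%

%ΔQ ≈ η × %ΔI = 2.41 × 27.7% = 66.8%.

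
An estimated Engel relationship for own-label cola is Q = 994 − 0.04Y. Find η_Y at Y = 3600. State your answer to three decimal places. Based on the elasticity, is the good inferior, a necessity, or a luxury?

At Y = 3600: Q = 850.000.
dQ/dY = −0.04.
η = (dQ/dY)·(Y/Q) = -0.04 × (3600/850.000) = -0.169.
Since η < 0, the good is an inferior good.

-0.169 (inferior good)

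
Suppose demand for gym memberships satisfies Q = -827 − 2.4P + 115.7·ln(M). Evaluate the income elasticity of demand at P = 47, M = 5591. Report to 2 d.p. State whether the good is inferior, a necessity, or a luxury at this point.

1.98 (luxury)

At P = 47, M = 5591: Q = 58.565.
Holding P constant, ∂Q/∂M = 115.7/M = 0.020694.
η_M = (∂Q/∂M)·(M/Q) = 0.020694 × (5591/58.565) = 1.98.
Since η > 1, this is a luxury.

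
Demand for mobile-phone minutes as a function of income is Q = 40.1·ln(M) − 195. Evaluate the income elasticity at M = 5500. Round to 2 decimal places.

At M = 5500: Q = 150.361.
dQ/dM = 40.1/M = 0.00729091 at this income.
η = (dQ/dM)·(M/Q) = 0.00729091 × (5500/150.361) = 0.27.

0.27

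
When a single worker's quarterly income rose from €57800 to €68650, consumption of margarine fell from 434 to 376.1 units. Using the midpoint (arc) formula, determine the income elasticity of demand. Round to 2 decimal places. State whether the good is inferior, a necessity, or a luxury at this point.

-0.83 (inferior good)

ΔQ = 376.1 − 434 = -57.9; midpoint Q̄ = (434 + 376.1)/2 = 405.05.
ΔI = 68650 − 57800 = 10850; midpoint Ī = (57800 + 68650)/2 = 63225.
η = (ΔQ/Q̄) ÷ (ΔI/Ī) = (-57.9/405.05) ÷ (10850/63225) = -0.83.
η < 0 ⇒ inferior good.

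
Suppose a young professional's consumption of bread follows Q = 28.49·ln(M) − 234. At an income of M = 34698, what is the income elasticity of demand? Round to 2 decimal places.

At M = 34698: Q = 63.847.
dQ/dM = 28.49/M = 0.000821085 at this income.
η = (dQ/dM)·(M/Q) = 0.000821085 × (34698/63.847) = 0.45.

0.45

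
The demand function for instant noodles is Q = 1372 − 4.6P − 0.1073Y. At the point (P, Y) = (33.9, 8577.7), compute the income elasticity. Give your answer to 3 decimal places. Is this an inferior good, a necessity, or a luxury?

-3.113 (inferior good)

At P = 33.9, Y = 8577.7: Q = 295.673.
Holding P constant, ∂Q/∂Y = −0.1073.
η_Y = (∂Q/∂Y)·(Y/Q) = -0.1073 × (8577.7/295.673) = -3.113.
Since η < 0, this is an inferior good.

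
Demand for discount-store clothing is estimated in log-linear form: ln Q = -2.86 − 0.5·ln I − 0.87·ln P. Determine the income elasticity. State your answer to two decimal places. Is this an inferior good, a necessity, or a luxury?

-0.50 (inferior good)

In a log-linear demand, the coefficient on ln I is the income elasticity.
So η = -0.50.
η < 0 ⇒ inferior good.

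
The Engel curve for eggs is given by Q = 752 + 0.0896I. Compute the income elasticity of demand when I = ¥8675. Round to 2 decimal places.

0.51

At I = 8675: Q = 1529.280.
dQ/dI = 0.0896.
η = (dQ/dI)·(I/Q) = 0.0896 × (8675/1529.280) = 0.51.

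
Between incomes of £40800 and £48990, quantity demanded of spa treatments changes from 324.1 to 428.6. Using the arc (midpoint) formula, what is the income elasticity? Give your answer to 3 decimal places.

1.522

ΔQ = 428.6 − 324.1 = 104.5; midpoint Q̄ = (324.1 + 428.6)/2 = 376.35.
ΔI = 48990 − 40800 = 8190; midpoint Ī = (40800 + 48990)/2 = 44895.
η = (ΔQ/Q̄) ÷ (ΔI/Ī) = (104.5/376.35) ÷ (8190/44895) = 1.522.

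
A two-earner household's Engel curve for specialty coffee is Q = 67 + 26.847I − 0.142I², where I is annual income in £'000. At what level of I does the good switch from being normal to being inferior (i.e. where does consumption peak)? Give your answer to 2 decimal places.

dQ/dI = 26.847 − 0.284I.
The good is inferior where dQ/dI < 0. Setting dQ/dI = 0 gives I = 26.847 / 0.284 = 94.53.

94.53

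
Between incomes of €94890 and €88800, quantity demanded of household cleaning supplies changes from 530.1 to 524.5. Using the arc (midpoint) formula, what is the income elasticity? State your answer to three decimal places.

ΔQ = 524.5 − 530.1 = -5.6; midpoint Q̄ = (530.1 + 524.5)/2 = 527.3.
ΔI = 88800 − 94890 = -6090; midpoint Ī = (94890 + 88800)/2 = 91845.
η = (ΔQ/Q̄) ÷ (ΔI/Ī) = (-5.6/527.3) ÷ (-6090/91845) = 0.160.

0.160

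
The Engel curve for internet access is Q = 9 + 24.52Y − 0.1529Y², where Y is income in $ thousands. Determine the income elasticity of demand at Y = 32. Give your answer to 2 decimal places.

At Y = 32: Q = 637.0704.
dQ/dY = 24.52 − 0.3058Y = 14.73440.
η = (dQ/dY)·(Y/Q) = 14.73440 × (32/637.0704) = 0.74.

0.74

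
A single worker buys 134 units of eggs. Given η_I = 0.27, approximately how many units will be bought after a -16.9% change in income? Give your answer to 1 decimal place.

127.9

%ΔQ ≈ η × %ΔI = 0.27 × (-16.9%) = -4.563%.
New Q ≈ 134 × (1 − 0.04563) = 127.9.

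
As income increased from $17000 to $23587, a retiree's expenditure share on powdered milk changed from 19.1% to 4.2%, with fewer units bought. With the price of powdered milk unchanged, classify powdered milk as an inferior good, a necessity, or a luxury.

Quantity demanded falls as income rises, so η < 0.

inferior good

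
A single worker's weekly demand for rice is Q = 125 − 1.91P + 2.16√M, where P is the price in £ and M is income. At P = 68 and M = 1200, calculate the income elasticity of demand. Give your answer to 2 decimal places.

0.53

At P = 68, M = 1200: Q = 69.945.
Holding P constant, ∂Q/∂M = 2.16/(2√M) = 0.0311769.
η_M = (∂Q/∂M)·(M/Q) = 0.0311769 × (1200/69.945) = 0.53.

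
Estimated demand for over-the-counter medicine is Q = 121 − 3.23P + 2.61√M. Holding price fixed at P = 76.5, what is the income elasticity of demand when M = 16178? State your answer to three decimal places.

0.806

At P = 76.5, M = 16178: Q = 205.878.
Holding P constant, ∂Q/∂M = 2.61/(2√M) = 0.01026.
η_M = (∂Q/∂M)·(M/Q) = 0.01026 × (16178/205.878) = 0.806.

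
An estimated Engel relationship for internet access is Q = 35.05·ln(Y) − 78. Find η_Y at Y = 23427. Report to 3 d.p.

0.128

At Y = 23427: Q = 274.661.
dQ/dY = 35.05/Y = 0.00149614 at this income.
η = (dQ/dY)·(Y/Q) = 0.00149614 × (23427/274.661) = 0.128.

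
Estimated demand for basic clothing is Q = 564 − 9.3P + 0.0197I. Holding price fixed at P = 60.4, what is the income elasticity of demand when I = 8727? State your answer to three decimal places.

0.987

At P = 60.4, I = 8727: Q = 174.202.
Holding P constant, ∂Q/∂I = 0.0197.
η_I = (∂Q/∂I)·(I/Q) = 0.0197 × (8727/174.202) = 0.987.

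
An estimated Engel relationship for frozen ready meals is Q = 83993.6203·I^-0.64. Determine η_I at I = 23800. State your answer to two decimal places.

-0.64

For Q = A·I^β the income elasticity is constant and equal to β.
Here β = -0.64, so η = -0.64.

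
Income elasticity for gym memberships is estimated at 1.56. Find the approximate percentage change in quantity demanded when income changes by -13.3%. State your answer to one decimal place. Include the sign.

%ΔQ ≈ η × %ΔI = 1.56 × (-13.3%) = -20.7%.

-20.7%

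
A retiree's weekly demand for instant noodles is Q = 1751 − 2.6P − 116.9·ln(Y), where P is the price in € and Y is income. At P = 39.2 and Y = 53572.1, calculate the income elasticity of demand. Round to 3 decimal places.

At P = 39.2, Y = 53572.1: Q = 376.181.
Holding P constant, ∂Q/∂Y = -116.9/Y = -0.00218211.
η_Y = (∂Q/∂Y)·(Y/Q) = -0.00218211 × (53572.1/376.181) = -0.311.

-0.311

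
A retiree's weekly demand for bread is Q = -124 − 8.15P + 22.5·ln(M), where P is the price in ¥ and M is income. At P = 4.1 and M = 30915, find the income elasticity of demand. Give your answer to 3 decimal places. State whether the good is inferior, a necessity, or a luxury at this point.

0.299 (necessity)

At P = 4.1, M = 30915: Q = 75.212.
Holding P constant, ∂Q/∂M = 22.5/M = 0.000727802.
η_M = (∂Q/∂M)·(M/Q) = 0.000727802 × (30915/75.212) = 0.299.
Since 0 < η < 1, this is a necessity.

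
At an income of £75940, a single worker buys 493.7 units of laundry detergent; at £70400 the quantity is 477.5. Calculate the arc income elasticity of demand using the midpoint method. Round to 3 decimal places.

0.441

ΔQ = 477.5 − 493.7 = -16.2; midpoint Q̄ = (493.7 + 477.5)/2 = 485.6.
ΔI = 70400 − 75940 = -5540; midpoint Ī = (75940 + 70400)/2 = 73170.
η = (ΔQ/Q̄) ÷ (ΔI/Ī) = (-16.2/485.6) ÷ (-5540/73170) = 0.441.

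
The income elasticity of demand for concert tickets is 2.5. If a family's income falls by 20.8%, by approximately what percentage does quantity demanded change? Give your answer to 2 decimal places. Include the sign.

-52.00%

%ΔQ ≈ η × %ΔI = 2.5 × (-20.8%) = -52.00%.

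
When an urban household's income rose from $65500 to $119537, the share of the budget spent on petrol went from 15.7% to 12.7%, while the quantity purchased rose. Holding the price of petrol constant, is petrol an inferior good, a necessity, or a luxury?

Quantity rises but the budget share falls as income rises, so 0 < η < 1.

necessity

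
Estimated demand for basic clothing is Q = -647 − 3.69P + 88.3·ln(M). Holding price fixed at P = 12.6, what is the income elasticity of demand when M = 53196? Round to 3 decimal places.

0.330

At P = 12.6, M = 53196: Q = 267.364.
Holding P constant, ∂Q/∂M = 88.3/M = 0.0016599.
η_M = (∂Q/∂M)·(M/Q) = 0.0016599 × (53196/267.364) = 0.330.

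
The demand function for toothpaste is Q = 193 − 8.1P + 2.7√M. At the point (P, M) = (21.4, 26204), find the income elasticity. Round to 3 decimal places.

At P = 21.4, M = 26204: Q = 456.727.
Holding P constant, ∂Q/∂M = 2.7/(2√M) = 0.00833969.
η_M = (∂Q/∂M)·(M/Q) = 0.00833969 × (26204/456.727) = 0.478.

0.478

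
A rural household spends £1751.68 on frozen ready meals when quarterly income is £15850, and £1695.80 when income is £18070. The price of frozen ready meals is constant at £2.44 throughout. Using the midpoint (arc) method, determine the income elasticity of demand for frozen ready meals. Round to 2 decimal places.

With a constant price, Q₁ = 1751.68/2.44 = 717.902 and Q₂ = 1695.80/2.44 = 695.000 (equivalently, work directly with expenditure since P cancels).
Midpoint %ΔQ = (1695.80 − 1751.68)/1723.74 = -0.03242; midpoint %ΔI = (18070 − 15850)/16960 = 0.13090.
η = -0.03242 / 0.13090 = -0.25.

-0.25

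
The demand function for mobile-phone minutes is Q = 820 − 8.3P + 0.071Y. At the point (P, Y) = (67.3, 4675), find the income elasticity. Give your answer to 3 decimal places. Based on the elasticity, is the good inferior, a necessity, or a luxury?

0.559 (necessity)

At P = 67.3, Y = 4675: Q = 593.335.
Holding P constant, ∂Q/∂Y = 0.071.
η_Y = (∂Q/∂Y)·(Y/Q) = 0.071 × (4675/593.335) = 0.559.
Since 0 < η < 1, this is a necessity.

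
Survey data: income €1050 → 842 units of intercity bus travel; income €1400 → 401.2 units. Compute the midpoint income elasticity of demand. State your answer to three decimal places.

-2.482

ΔQ = 401.2 − 842 = -440.8; midpoint Q̄ = (842 + 401.2)/2 = 621.6.
ΔI = 1400 − 1050 = 350; midpoint Ī = (1050 + 1400)/2 = 1225.
η = (ΔQ/Q̄) ÷ (ΔI/Ī) = (-440.8/621.6) ÷ (350/1225) = -2.482.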